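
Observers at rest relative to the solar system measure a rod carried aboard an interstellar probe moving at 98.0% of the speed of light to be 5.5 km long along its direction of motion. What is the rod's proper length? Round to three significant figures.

γ = 1/√(1 − β²) = 1/√(1 − 0.9604) = 1/√0.0396 = 1/0.198997 = 5.0252.
Proper length: L₀ = γ·L = 5.0252 × 5.5 = 27.6 km.

27.6 km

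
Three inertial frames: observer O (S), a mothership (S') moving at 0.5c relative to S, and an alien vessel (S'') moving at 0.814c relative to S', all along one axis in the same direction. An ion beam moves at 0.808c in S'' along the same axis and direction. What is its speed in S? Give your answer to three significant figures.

0.993c

First combine the ion beam and alien vessel (S''→S'): u₁ = (0.808 + 0.814)/(1 + 0.808×0.814) = 1.622/1.657712 = 0.97846.
Then combine with the mothership (S'→S): u = (0.97846 + 0.5)/(1 + 0.97846×0.5) = 1.47846/1.48923 = 0.99277.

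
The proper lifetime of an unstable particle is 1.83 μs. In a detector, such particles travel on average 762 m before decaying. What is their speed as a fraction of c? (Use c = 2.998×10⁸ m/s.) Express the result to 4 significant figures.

0.8115c

Let x = d/(cτ) = 762.0 m / (2.998×10⁸ m/s × 1.830×10^-6 s) = 1.3889. Since d = βγcτ, x = βγ = β/√(1−β²).
Solving: β² = x²/(1+x²) = 1.92904/2.92904 = 0.658591, so β = 0.8115.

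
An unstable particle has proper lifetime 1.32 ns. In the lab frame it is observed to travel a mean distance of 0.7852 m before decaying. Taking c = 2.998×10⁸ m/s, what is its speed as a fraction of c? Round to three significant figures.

0.893c

Let x = d/(cτ) = 0.7852 m / (2.998×10⁸ m/s × 1.320×10^-9 s) = 1.9842. Since d = βγcτ, x = βγ = β/√(1−β²).
Solving: β² = x²/(1+x²) = 3.93705/4.93705 = 0.79745, so β = 0.893.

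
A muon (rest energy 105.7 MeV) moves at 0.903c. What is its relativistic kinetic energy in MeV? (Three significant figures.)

Lorentz factor: γ = (1 − 0.815409)^(−1/2) = 2.3275.
Kinetic energy: K = (γ − 1)mc² = (2.3275 − 1) × 105.7 MeV = 1.3275 × 105.7 = 140 MeV.

140 MeV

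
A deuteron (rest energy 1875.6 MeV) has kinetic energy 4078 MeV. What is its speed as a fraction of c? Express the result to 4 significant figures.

0.9491c

γ = 1 + K/(mc²) = 1 + 4078/1875.6 = 3.1742.
β = √(1 − 1/γ²) = √(1 − 0.0992502) = √0.9007498 = 0.9491.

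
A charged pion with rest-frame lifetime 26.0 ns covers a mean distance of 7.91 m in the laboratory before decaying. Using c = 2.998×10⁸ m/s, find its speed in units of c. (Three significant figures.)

d = βγcτ ⇒ βγ = d/(cτ) = 7.910 m / (7.7948 m) = 1.0148.
β = (βγ)/√(1+(βγ)²) = 1.0148/√2.02982 = 0.712.

0.712c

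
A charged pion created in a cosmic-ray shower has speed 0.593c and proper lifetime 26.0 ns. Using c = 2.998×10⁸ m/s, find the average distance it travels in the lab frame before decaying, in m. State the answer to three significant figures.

With β = 0.593, γ = 1/√(1 − 0.593²) = 1/√0.648351 = 1.2419.
Lab-frame lifetime: Δt = γτ = 1.2419 × 26.0 ns = 32.289 ns.
Distance: d = vΔt = 0.593 × 2.998×10⁸ m/s × 3.2289×10^-8 s = 5.74 m.

5.74 m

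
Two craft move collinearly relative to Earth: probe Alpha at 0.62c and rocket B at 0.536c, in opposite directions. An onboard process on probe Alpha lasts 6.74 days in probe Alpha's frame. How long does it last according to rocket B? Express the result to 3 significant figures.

13.6 days

The velocity of probe Alpha relative to rocket B is (0.62 + 0.536)c / (1 + 0.62×0.536) = 0.86766c; relative speed 0.86766c.
γ for this relative speed: γ = 1/√(1 − 0.752834) = 2.0114.
Probe Alpha's interval is proper; time dilation gives Δt_B = γΔτ = 2.0114 × 6.74 days = 13.6 days.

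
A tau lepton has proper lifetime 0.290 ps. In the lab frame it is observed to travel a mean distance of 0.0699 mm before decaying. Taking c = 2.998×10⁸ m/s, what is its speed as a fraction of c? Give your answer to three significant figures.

Let x = d/(cτ) = 6.990×10^-5 m / (2.998×10⁸ m/s × 2.900×10^-13 s) = 0.80398. Since d = βγcτ, x = βγ = β/√(1−β²).
Solving: β² = x²/(1+x²) = 0.646384/1.646384 = 0.392608, so β = 0.627.

0.627c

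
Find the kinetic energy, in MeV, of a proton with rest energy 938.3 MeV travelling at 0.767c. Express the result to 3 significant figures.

524 MeV

β² = 0.588289, so γ = 1/√0.411711 = 1.55849.
Kinetic energy: K = (γ − 1)mc² = (1.55849 − 1) × 938.3 MeV = 0.55849 × 938.3 = 524 MeV.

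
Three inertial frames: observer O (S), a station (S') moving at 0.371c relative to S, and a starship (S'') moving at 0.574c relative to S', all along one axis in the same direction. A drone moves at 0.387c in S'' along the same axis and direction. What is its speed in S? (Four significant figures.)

Apply u = (u'+v)/(1+u'v) twice. Drone in the station frame: (0.387+0.574)/(1+0.387·0.574) = 0.961/1.222138 = 0.78633c.
That velocity, transformed to the rest frame of observer O: (0.78633+0.371)/(1+0.78633·0.371) = 1.15733/1.29172843 = 0.89595c.

0.8960c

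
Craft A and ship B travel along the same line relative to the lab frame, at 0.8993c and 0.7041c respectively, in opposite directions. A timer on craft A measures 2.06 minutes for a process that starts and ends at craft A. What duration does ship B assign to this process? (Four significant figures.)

The velocity of craft A relative to ship B is (0.8993 + 0.7041)c / (1 + 0.8993×0.7041) = 0.98176c; relative speed 0.98176c.
At |u| = 0.98176c, γ = (1 − 0.963853)^(−1/2) = 5.2597.
The clock on craft A records proper time, so ship B measures Δt = γΔτ = 5.2597 × 2.06 = 10.83 minutes.

10.83 minutes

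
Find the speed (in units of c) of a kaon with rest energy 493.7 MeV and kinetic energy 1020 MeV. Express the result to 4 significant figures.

0.9453c

γ = 1 + K/(mc²) = 1 + 1020/493.7 = 3.066.
β = √(1 − 1/γ²) = √(1 − 0.106379) = √0.893621 = 0.9453.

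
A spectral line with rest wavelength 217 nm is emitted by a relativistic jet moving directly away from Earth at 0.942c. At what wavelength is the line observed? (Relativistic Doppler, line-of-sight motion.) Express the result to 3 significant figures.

1260 nm

Relativistic Doppler for wavelength: λ_obs = λ_src · √((1+β)/(1−β)).
With β = 0.942: factor = √(1.942/0.058) = 5.7864.
λ_obs = 217 × 5.7864 = 1260 nm.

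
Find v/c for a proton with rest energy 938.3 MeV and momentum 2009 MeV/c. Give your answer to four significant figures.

βγ = pc/(mc²) = 2009/938.3 = 2.1411.
Since γ² = 1 + (βγ)² = 5.58431, γ = √5.58431 = 2.36311, and β = (βγ)/γ = 2.1411/2.36311 = 0.9061.

0.9061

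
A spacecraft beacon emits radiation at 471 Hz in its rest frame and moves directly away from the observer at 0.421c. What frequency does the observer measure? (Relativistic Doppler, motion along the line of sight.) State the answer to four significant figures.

300.7 Hz

Relativistic Doppler (source moving away): f_obs = f_src · √((1−β)/(1+β)).
With β = 0.421: factor = √(0.579/1.421) = 0.63833.
f_obs = 471 × 0.63833 = 300.7 Hz.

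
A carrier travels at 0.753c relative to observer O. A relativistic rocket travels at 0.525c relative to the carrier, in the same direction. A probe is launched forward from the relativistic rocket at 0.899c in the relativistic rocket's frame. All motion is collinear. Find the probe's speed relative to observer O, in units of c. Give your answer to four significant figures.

Apply u = (u'+v)/(1+u'v) twice. Probe in the carrier frame: (0.899+0.525)/(1+0.899·0.525) = 1.424/1.471975 = 0.96741c.
That velocity, transformed to the rest frame of observer O: (0.96741+0.753)/(1+0.96741·0.753) = 1.72041/1.72845973 = 0.99534c.

0.9953c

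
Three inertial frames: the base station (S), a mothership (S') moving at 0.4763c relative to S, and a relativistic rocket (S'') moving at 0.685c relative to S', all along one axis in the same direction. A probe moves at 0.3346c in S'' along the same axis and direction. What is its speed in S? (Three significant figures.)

First combine the probe and relativistic rocket (S''→S'): u₁ = (0.3346 + 0.685)/(1 + 0.3346×0.685) = 1.0196/1.229201 = 0.82948.
Then combine with the mothership (S'→S): u = (0.82948 + 0.4763)/(1 + 0.82948×0.4763) = 1.30578/1.395081324 = 0.93599.

0.936c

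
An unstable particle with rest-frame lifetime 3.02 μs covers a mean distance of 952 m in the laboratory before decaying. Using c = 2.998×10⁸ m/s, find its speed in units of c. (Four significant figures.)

0.7246c

Let x = d/(cτ) = 952.0 m / (2.998×10⁸ m/s × 3.020×10^-6 s) = 1.0515. Since d = βγcτ, x = βγ = β/√(1−β²).
Solving: β² = x²/(1+x²) = 1.10565/2.10565 = 0.525087, so β = 0.7246.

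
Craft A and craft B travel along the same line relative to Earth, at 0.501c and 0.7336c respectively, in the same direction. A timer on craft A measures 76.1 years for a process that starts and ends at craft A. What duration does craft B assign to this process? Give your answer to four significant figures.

Speed of craft A in craft B's frame: u = (v_A − v_B)/(1 − v_A v_B/c²) = (0.501 − 0.7336)/(1 − 0.501×0.7336) = −0.2326/0.6324664 = −0.36777; |u| = 0.36777c.
γ for this relative speed: γ = 1/√(1 − 0.135255) = 1.0754.
The clock on craft A records proper time, so craft B measures Δt = γΔτ = 1.0754 × 76.1 = 81.84 years.

81.84 years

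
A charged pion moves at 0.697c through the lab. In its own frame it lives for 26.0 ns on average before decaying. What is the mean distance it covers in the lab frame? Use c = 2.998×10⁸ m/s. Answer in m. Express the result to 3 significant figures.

With β = 0.697, γ = 1/√(1 − 0.697²) = 1/√0.514191 = 1.3946.
Lab-frame lifetime: Δt = γτ = 1.3946 × 26.0 ns = 36.26 ns.
Distance: d = vΔt = 0.697 × 2.998×10⁸ m/s × 3.6260×10^-8 s = 7.58 m.

7.58 m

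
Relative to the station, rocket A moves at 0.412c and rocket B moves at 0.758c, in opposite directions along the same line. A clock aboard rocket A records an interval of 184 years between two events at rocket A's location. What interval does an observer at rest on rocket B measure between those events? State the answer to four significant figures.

Transform rocket A's velocity into rocket B's frame: (0.412 + 0.758)/(1 + 0.412·0.758) = 1.17/1.312296, so the relative speed is 0.89157c.
γ for this relative speed: γ = 1/√(1 − 0.794897) = 2.2081.
The clock on rocket A records proper time, so rocket B measures Δt = γΔτ = 2.2081 × 184 = 406.3 years.

406.3 years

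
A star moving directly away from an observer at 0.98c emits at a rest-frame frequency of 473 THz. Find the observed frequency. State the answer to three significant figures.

Relativistic Doppler (source moving away): f_obs = f_src · √((1−β)/(1+β)).
With β = 0.98: factor = √(0.02/1.98) = 0.1005.
f_obs = 473 × 0.1005 = 47.5 THz.

47.5 THz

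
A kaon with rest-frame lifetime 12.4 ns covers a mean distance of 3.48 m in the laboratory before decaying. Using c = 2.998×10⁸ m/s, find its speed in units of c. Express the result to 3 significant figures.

Lab distance = (lab lifetime)·v = γτ·βc, so βγ = d/(cτ) = 3.480/(2.998×10⁸ × 1.240×10^-8) = 0.93611.
With βγ = 0.93611: γ² = 1 + (βγ)² = 1.876302, and β = (βγ)/γ = 0.93611/1.36978 = 0.683.

0.683c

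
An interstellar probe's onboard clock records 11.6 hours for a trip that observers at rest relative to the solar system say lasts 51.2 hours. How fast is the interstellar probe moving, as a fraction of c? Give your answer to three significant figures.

γ = Δt/Δτ = 51.2/11.6 = 4.4138.
β = √(1 − 1/γ²) = √(1 − 0.0513304) = √0.9486696 = 0.974.

0.974c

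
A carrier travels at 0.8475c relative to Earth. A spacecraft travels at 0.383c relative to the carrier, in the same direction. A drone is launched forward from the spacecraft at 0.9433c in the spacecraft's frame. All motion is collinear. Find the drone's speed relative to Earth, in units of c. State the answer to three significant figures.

0.998c

Apply u = (u'+v)/(1+u'v) twice. Drone in the carrier frame: (0.9433+0.383)/(1+0.9433·0.383) = 1.3263/1.3612839 = 0.9743c.
That velocity, transformed to the rest frame of Earth: (0.9743+0.8475)/(1+0.9743·0.8475) = 1.8218/1.82571925 = 0.99785c.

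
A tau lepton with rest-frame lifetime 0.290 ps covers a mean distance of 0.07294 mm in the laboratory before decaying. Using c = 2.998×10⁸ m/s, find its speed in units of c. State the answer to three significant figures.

0.643c

d = βγcτ ⇒ βγ = d/(cτ) = 7.294×10^-5 m / (8.6942×10^-5 m) = 0.83895.
β = (βγ)/√(1+(βγ)²) = 0.83895/√1.703837 = 0.643.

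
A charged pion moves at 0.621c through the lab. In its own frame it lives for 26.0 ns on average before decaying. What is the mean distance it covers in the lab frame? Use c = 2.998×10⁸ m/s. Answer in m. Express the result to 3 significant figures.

6.18 m

β² = 0.385641, so γ = 1/√0.614359 = 1.2758.
Lab-frame lifetime: Δt = γτ = 1.2758 × 26.0 ns = 33.171 ns.
Distance: d = vΔt = 0.621 × 2.998×10⁸ m/s × 3.3171×10^-8 s = 6.18 m.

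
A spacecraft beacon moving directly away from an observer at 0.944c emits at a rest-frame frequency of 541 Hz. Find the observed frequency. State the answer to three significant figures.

Relativistic Doppler (source moving away): f_obs = f_src · √((1−β)/(1+β)).
With β = 0.944: factor = √(0.056/1.944) = 0.16973.
f_obs = 541 × 0.16973 = 91.8 Hz.

91.8 Hz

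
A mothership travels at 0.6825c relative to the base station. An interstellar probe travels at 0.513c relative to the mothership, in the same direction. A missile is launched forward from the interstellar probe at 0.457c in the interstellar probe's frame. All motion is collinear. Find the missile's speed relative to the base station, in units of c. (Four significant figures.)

0.9557c

First combine the missile and interstellar probe (S''→S'): u₁ = (0.457 + 0.513)/(1 + 0.457×0.513) = 0.97/1.234441 = 0.78578.
Then combine with the mothership (S'→S): u = (0.78578 + 0.6825)/(1 + 0.78578×0.6825) = 1.46828/1.53629485 = 0.95573.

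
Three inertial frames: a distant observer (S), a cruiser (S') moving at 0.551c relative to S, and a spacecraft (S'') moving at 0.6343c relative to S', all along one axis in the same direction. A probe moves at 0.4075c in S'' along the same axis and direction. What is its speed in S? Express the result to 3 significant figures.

0.947c

First combine the probe and spacecraft (S''→S'): u₁ = (0.4075 + 0.6343)/(1 + 0.4075×0.6343) = 1.0418/1.25847725 = 0.82783.
Then combine with the cruiser (S'→S): u = (0.82783 + 0.551)/(1 + 0.82783×0.551) = 1.37883/1.45613433 = 0.94691.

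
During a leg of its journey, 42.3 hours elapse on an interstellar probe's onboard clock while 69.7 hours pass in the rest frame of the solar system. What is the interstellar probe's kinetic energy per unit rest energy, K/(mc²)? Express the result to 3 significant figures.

The time-dilation ratio gives γ = 69.7/42.3 = 1.64775.
Since K = (γ−1)mc², K/(mc²) = 1.64775 − 1 = 0.648.

0.648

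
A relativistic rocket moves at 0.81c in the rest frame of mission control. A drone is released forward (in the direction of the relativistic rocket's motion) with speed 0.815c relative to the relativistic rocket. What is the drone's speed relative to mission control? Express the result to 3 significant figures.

0.979c

In units of c, u = (u' + v)/(1 + u'v) with u' = 0.815 and v = 0.81.
Numerator: 0.815 + 0.81 = 1.625. Denominator: 1 + (0.815)(0.81) = 1.66015.
u = 1.625/1.66015 = 0.97883, so the speed is 0.979c.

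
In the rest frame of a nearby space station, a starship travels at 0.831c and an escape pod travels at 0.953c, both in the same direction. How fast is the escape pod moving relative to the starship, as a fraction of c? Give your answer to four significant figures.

0.5864c

Transform to the starship's frame: u' = (u − v)/(1 − uv/c²).
u' = (0.953 − 0.831)/(1 − 0.953×0.831) = 0.122/0.208057 = 0.58638.
Speed in the starship's frame: 0.5864c (in the same direction).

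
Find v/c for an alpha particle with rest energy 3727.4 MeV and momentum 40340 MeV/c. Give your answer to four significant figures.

βγ = pc/(mc²) = 40340/3727.4 = 10.823.
Since γ² = 1 + (βγ)² = 118.137, γ = √118.137 = 10.8691, and β = (βγ)/γ = 10.823/10.8691 = 0.9958.

0.9958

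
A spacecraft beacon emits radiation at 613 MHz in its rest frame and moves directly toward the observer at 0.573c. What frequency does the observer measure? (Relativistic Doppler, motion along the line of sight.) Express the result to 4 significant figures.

Relativistic Doppler (source moving toward): f_obs = f_src · √((1+β)/(1−β)).
With β = 0.573: factor = √(1.573/0.427) = 1.9193.
f_obs = 613 × 1.9193 = 1177 MHz.

1177 MHz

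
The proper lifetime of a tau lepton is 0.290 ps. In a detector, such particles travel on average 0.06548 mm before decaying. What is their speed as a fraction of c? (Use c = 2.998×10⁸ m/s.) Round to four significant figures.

Let x = d/(cτ) = 6.548×10^-5 m / (2.998×10⁸ m/s × 2.900×10^-13 s) = 0.75315. Since d = βγcτ, x = βγ = β/√(1−β²).
Solving: β² = x²/(1+x²) = 0.567235/1.567235 = 0.361934, so β = 0.6016.

0.6016c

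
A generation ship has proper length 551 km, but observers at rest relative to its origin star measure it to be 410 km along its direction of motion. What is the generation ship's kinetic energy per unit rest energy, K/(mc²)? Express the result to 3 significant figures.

0.344

From L = L₀/γ: γ = 551/410 = 1.3439.
Since K = (γ−1)mc², K/(mc²) = 1.3439 − 1 = 0.344.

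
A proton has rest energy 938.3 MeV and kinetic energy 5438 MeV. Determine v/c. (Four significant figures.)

K = (γ−1)mc², so γ = 1 + 5438/938.3 = 6.7956.
Then v/c = √(1 − γ⁻²) = √(1 − 0.0216543) = √0.9783457 = 0.9891.

0.9891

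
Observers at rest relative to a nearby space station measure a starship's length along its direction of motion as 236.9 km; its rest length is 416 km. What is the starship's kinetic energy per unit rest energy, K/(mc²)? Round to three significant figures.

Length contraction gives γ = L₀/L = 416/236.9 = 1.75602.
Since K = (γ−1)mc², K/(mc²) = 1.75602 − 1 = 0.756.

0.756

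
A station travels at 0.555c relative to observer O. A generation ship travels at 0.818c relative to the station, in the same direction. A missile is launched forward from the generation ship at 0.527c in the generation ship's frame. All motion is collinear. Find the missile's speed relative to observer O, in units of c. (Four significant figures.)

0.9824c

Apply u = (u'+v)/(1+u'v) twice. Missile in the station frame: (0.527+0.818)/(1+0.527·0.818) = 1.345/1.431086 = 0.93985c.
That velocity, transformed to the rest frame of observer O: (0.93985+0.555)/(1+0.93985·0.555) = 1.49485/1.52161675 = 0.98241c.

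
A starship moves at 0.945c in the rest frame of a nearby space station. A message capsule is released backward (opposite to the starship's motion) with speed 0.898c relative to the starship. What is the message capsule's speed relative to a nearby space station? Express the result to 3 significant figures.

Relativistic velocity addition: u = (u' + v)/(1 + u'v/c²), with u' = −0.898c and v = 0.945c.
Numerator: −0.898 + 0.945 = 0.047. Denominator: 1 + (−0.898)(0.945) = 0.15139.
u = 0.047/0.15139 = 0.31046, so the speed is 0.310c.

0.310c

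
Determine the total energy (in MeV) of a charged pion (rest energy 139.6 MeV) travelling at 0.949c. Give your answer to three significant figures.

443 MeV

With β = 0.949, γ = 1/√(1 − 0.949²) = 1/√0.099399 = 3.1718.
Total energy: E = γmc² = 3.1718 × 139.6 MeV = 443 MeV.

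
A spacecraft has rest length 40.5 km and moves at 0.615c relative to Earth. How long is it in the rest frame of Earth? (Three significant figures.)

Lorentz factor: γ = (1 − 0.378225)^(−1/2) = 1.2682.
Length contraction: L = L₀/γ = 40.5/1.2682 = 31.9 km.

31.9 km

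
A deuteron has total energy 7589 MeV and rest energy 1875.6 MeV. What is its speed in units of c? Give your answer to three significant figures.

Total energy E = γmc² gives γ = 7589/1875.6 = 4.0462.
Hence β = √(1 − 1/γ²) = √(1 − 0.0610809) = √0.9389191 = 0.969.

0.969c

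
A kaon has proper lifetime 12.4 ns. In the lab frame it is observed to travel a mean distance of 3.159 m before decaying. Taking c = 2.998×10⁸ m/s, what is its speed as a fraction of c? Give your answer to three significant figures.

d = βγcτ ⇒ βγ = d/(cτ) = 3.159 m / (3.71752 m) = 0.84976.
β = (βγ)/√(1+(βγ)²) = 0.84976/√1.722092 = 0.648.

0.648c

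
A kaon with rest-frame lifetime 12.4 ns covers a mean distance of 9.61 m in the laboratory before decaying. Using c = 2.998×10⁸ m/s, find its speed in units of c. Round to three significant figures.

Let x = d/(cτ) = 9.610 m / (2.998×10⁸ m/s × 1.240×10^-8 s) = 2.5851. Since d = βγcτ, x = βγ = β/√(1−β²).
Solving: β² = x²/(1+x²) = 6.68274/7.68274 = 0.869838, so β = 0.933.

0.933c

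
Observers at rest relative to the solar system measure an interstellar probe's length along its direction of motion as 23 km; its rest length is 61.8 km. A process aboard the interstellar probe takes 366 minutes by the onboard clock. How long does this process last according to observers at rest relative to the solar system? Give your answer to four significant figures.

983.4 minutes

γ = L₀/L = 61.8/23 = 2.68696.
The same γ dilates the second interval: 2.68696 × 366 minutes = 983.4 minutes.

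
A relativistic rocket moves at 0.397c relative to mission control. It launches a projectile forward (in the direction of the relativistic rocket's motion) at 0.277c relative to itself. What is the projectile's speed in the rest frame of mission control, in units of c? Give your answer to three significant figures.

0.607c

In units of c, u = (u' + v)/(1 + u'v) with u' = 0.277 and v = 0.397.
Numerator: 0.277 + 0.397 = 0.674. Denominator: 1 + (0.277)(0.397) = 1.109969.
u = 0.674/1.109969 = 0.60722, so the speed is 0.607c.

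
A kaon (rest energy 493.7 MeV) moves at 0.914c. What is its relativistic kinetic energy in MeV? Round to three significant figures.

With β = 0.914, γ = 1/√(1 − 0.914²) = 1/√0.164604 = 2.4648.
Kinetic energy: K = (γ − 1)mc² = (2.4648 − 1) × 493.7 MeV = 1.4648 × 493.7 = 723 MeV.

723 MeV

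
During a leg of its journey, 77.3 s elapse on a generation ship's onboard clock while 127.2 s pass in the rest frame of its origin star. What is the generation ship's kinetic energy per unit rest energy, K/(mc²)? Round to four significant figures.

0.6455

The time-dilation ratio gives γ = 127.2/77.3 = 1.64554.
K/(mc²) = γ − 1 = 1.64554 − 1 = 0.6455.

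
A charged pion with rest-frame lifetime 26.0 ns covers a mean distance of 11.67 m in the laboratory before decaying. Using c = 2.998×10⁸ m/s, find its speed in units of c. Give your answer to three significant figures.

Let x = d/(cτ) = 11.67 m / (2.998×10⁸ m/s × 2.600×10^-8 s) = 1.4972. Since d = βγcτ, x = βγ = β/√(1−β²).
Solving: β² = x²/(1+x²) = 2.24161/3.24161 = 0.691511, so β = 0.832.

0.832c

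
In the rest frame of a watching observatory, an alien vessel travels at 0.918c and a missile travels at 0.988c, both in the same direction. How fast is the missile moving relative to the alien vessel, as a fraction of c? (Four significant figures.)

Transform to the alien vessel's frame: u' = (u − v)/(1 − uv/c²).
u' = (0.988 − 0.918)/(1 − 0.988×0.918) = 0.07/0.093016 = 0.75256.
Speed in the alien vessel's frame: 0.7526c (in the same direction).

0.7526c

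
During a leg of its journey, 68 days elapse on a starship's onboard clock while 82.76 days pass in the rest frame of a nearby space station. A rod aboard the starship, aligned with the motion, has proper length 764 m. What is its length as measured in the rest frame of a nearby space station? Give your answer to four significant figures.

627.7 m

From Δt = γΔτ: γ = 82.76/68 = 1.21706.
The rod contracts by the same γ: 764 m / 1.21706 = 627.7 m.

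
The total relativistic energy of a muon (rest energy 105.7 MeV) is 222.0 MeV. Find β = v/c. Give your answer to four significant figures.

γ = E/(mc²) = 222.0/105.7 = 2.1003.
β = √(1 − 1/γ²) = √(1 − 0.226693) = √0.773307 = 0.8794.

0.8794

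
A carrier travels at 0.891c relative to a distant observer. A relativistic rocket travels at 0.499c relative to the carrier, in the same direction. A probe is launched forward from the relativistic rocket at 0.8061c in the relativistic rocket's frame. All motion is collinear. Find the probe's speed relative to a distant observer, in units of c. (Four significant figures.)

Apply u = (u'+v)/(1+u'v) twice. Probe in the carrier frame: (0.8061+0.499)/(1+0.8061·0.499) = 1.3051/1.4022439 = 0.93072c.
That velocity, transformed to the rest frame of a distant observer: (0.93072+0.891)/(1+0.93072·0.891) = 1.82172/1.82927152 = 0.99587c.

0.9959c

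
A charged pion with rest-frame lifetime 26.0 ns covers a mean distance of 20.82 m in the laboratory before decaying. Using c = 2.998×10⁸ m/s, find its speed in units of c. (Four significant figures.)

d = βγcτ ⇒ βγ = d/(cτ) = 20.82 m / (7.7948 m) = 2.671.
β = (βγ)/√(1+(βγ)²) = 2.671/√8.13424 = 0.9365.

0.9365c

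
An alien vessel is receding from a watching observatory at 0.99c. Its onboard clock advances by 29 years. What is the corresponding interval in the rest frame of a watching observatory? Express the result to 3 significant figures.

206 years

γ = 1/√(1 − β²) = 1/√(1 − 0.9801) = 1/√0.0199 = 1/0.141067 = 7.0888.
Time dilation: Δt = γ·Δτ = 7.0888 × 29 = 206 years.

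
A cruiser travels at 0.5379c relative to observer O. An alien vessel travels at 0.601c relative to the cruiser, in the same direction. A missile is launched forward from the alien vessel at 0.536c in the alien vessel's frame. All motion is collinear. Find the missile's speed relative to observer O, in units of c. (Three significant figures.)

0.956c

Apply u = (u'+v)/(1+u'v) twice. Missile in the cruiser frame: (0.536+0.601)/(1+0.536·0.601) = 1.137/1.322136 = 0.85997c.
That velocity, transformed to the rest frame of observer O: (0.85997+0.5379)/(1+0.85997·0.5379) = 1.39787/1.462577863 = 0.95576c.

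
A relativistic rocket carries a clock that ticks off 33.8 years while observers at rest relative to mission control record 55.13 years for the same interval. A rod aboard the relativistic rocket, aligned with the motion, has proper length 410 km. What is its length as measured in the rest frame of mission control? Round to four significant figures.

γ = Δt/Δτ = 55.13/33.8 = 1.63107.
L = L₀/γ = 410/1.63107 = 251.4 km.

251.4 km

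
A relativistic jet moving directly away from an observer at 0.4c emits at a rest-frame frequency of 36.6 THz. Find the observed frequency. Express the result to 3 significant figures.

Relativistic Doppler (source moving away): f_obs = f_src · √((1−β)/(1+β)).
With β = 0.4: factor = √(0.6/1.4) = 0.65465.
f_obs = 36.6 × 0.65465 = 24.0 THz.

24.0 THz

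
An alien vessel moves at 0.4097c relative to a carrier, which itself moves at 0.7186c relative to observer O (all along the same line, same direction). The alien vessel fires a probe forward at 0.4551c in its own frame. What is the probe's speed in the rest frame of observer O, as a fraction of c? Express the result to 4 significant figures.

Apply u = (u'+v)/(1+u'v) twice. Probe in the carrier frame: (0.4551+0.4097)/(1+0.4551·0.4097) = 0.8648/1.18645447 = 0.72889c.
That velocity, transformed to the rest frame of observer O: (0.72889+0.7186)/(1+0.72889·0.7186) = 1.44749/1.523780354 = 0.94993c.

0.9499c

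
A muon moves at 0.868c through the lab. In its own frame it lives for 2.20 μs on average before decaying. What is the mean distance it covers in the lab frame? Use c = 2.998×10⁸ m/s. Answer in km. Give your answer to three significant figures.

1.15 km

γ = 1/√(1 − β²) = 1/√(1 − 0.753424) = 1/√0.246576 = 1/0.496564 = 2.0138.
Lab-frame lifetime: Δt = γτ = 2.0138 × 2.20 μs = 4.4304 μs.
Distance: d = vΔt = 0.868 × 2.998×10⁸ m/s × 4.4304×10^-6 s = 1150 m = 1.15 km.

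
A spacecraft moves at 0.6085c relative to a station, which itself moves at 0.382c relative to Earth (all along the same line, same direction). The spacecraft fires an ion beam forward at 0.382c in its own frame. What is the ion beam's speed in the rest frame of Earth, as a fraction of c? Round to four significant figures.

0.9072c

Apply u = (u'+v)/(1+u'v) twice. Ion beam in the station frame: (0.382+0.6085)/(1+0.382·0.6085) = 0.9905/1.232447 = 0.80369c.
That velocity, transformed to the rest frame of Earth: (0.80369+0.382)/(1+0.80369·0.382) = 1.18569/1.30700958 = 0.90718c.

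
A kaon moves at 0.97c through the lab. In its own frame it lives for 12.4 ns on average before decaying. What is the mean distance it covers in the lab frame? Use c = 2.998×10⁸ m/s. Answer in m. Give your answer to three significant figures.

With β = 0.97, γ = 1/√(1 − 0.97²) = 1/√0.0591 = 4.1135.
Lab-frame lifetime: Δt = γτ = 4.1135 × 12.4 ns = 51.007 ns.
Distance: d = vΔt = 0.97 × 2.998×10⁸ m/s × 5.1007×10^-8 s = 14.8 m.

14.8 m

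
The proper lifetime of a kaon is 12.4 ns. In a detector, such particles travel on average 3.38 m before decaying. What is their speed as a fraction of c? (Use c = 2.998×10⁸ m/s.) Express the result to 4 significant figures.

Let x = d/(cτ) = 3.380 m / (2.998×10⁸ m/s × 1.240×10^-8 s) = 0.90921. Since d = βγcτ, x = βγ = β/√(1−β²).
Solving: β² = x²/(1+x²) = 0.826663/1.826663 = 0.452554, so β = 0.6727.

0.6727c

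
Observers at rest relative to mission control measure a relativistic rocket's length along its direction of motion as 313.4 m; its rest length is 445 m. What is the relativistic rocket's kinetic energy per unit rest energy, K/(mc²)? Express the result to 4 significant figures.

0.4199

γ = L₀/L = 445/313.4 = 1.41991.
Since K = (γ−1)mc², K/(mc²) = 1.41991 − 1 = 0.4199.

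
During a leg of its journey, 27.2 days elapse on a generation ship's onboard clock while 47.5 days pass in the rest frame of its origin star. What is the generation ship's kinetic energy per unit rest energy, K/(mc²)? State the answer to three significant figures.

From Δt = γΔτ: γ = 47.5/27.2 = 1.74632.
K/(mc²) = γ − 1 = 1.74632 − 1 = 0.746.

0.746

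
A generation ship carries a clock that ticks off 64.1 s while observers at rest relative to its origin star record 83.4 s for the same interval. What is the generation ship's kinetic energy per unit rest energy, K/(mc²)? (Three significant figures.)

0.301

The time-dilation ratio gives γ = 83.4/64.1 = 1.30109.
Since K = (γ−1)mc², K/(mc²) = 1.30109 − 1 = 0.301.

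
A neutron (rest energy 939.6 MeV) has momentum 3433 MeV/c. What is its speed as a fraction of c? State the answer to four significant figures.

0.9645c

βγ = pc/(mc²) = 3433/939.6 = 3.6537.
Since γ² = 1 + (βγ)² = 14.3495, γ = √14.3495 = 3.78807, and β = (βγ)/γ = 3.6537/3.78807 = 0.9645.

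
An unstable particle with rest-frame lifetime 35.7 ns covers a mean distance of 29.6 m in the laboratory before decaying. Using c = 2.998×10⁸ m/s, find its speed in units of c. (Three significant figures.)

0.940c

Lab distance = (lab lifetime)·v = γτ·βc, so βγ = d/(cτ) = 29.60/(2.998×10⁸ × 3.570×10^-8) = 2.7656.
With βγ = 2.7656: γ² = 1 + (βγ)² = 8.64854, and β = (βγ)/γ = 2.7656/2.94084 = 0.940.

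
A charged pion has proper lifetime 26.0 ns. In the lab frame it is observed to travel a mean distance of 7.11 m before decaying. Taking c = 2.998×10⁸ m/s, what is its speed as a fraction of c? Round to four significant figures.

0.6739c

d = βγcτ ⇒ βγ = d/(cτ) = 7.110 m / (7.7948 m) = 0.91215.
β = (βγ)/√(1+(βγ)²) = 0.91215/√1.832018 = 0.6739.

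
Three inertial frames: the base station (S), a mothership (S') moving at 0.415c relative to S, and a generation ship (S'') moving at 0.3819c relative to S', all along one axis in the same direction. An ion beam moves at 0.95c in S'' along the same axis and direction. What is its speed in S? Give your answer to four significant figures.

Apply u = (u'+v)/(1+u'v) twice. Ion beam in the mothership frame: (0.95+0.3819)/(1+0.95·0.3819) = 1.3319/1.362805 = 0.97732c.
That velocity, transformed to the rest frame of the base station: (0.97732+0.415)/(1+0.97732·0.415) = 1.39232/1.4055878 = 0.99056c.

0.9906c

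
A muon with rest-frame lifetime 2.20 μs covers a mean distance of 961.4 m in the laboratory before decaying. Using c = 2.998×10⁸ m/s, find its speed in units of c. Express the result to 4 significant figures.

0.8246c

Lab distance = (lab lifetime)·v = γτ·βc, so βγ = d/(cτ) = 961.4/(2.998×10⁸ × 2.200×10^-6) = 1.4576.
With βγ = 1.4576: γ² = 1 + (βγ)² = 3.1246, and β = (βγ)/γ = 1.4576/1.76765 = 0.8246.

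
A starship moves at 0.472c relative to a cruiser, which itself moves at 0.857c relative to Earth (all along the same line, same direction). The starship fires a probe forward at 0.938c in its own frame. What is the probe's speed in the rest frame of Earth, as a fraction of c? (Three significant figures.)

0.998c

Compose velocities in two stages. Stage 1 (into S'): u₁ = (0.938+0.472)/(1+0.938×0.472) = 0.97731.
Stage 2 (into S): u = (0.97731+0.857)/(1+0.97731×0.857) = 0.99823, so the speed is 0.998c.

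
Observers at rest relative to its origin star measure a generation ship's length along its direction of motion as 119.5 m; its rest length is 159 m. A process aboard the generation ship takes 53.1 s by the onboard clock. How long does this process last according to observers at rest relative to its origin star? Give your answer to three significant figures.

70.7 s

γ = L₀/L = 159/119.5 = 1.33054.
Δt = γΔτ = 1.33054 × 53.1 = 70.7 s.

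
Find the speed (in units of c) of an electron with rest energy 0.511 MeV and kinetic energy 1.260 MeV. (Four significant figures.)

0.9575c

K = (γ−1)mc², so γ = 1 + 1.260/0.511 = 3.4658.
Then v/c = √(1 − γ⁻²) = √(1 − 0.0832517) = √0.9167483 = 0.9575.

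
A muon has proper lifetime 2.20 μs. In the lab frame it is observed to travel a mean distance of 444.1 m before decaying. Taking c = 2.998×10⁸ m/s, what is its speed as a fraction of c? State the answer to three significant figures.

Lab distance = (lab lifetime)·v = γτ·βc, so βγ = d/(cτ) = 444.1/(2.998×10⁸ × 2.200×10^-6) = 0.67333.
With βγ = 0.67333: γ² = 1 + (βγ)² = 1.453373, and β = (βγ)/γ = 0.67333/1.20556 = 0.559.

0.559c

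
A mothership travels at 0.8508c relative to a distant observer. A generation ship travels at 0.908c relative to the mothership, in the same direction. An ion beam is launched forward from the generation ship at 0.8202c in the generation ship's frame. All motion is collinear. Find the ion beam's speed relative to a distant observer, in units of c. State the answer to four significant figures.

0.9992c

Apply u = (u'+v)/(1+u'v) twice. Ion beam in the mothership frame: (0.8202+0.908)/(1+0.8202·0.908) = 1.7282/1.7447416 = 0.99052c.
That velocity, transformed to the rest frame of a distant observer: (0.99052+0.8508)/(1+0.99052·0.8508) = 1.84132/1.842734416 = 0.99923c.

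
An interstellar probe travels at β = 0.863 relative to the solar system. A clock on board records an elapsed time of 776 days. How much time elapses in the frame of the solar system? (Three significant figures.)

With β = 0.863, γ = 1/√(1 − 0.863²) = 1/√0.255231 = 1.9794.
Time dilation: Δt = γ·Δτ = 1.9794 × 776 = 1540 days.

1540 days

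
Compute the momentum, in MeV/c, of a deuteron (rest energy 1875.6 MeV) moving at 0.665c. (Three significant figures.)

γ = 1/√(1 − β²) = 1/√(1 − 0.442225) = 1/√0.557775 = 1/0.746843 = 1.339.
Momentum: p = γβ·mc = 1.339 × 0.665 × 1875.6 MeV/c = 1670 MeV/c.

1670 MeV/c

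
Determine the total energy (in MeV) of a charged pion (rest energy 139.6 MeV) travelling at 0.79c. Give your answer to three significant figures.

γ = 1/√(1 − β²) = 1/√(1 − 0.6241) = 1/√0.3759 = 1/0.613107 = 1.631.
Total energy: E = γmc² = 1.631 × 139.6 MeV = 228 MeV.

228 MeV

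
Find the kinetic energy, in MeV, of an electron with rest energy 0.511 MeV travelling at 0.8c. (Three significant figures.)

0.341 MeV

γ = 1/√(1 − β²) = 1/√(1 − 0.64) = 1/√0.36 = 1.66667.
Kinetic energy: K = (γ − 1)mc² = (1.66667 − 1) × 0.511 MeV = 0.66667 × 0.511 = 0.341 MeV.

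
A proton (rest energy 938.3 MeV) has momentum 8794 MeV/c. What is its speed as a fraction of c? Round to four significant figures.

pc/(mc²) = 8794/938.3 = 9.3723 = βγ = β/√(1−β²).
So β² = x²/(1 + x²) with x = 9.3723: x² = 87.84, β² = 87.84/88.84 = 0.988744, β = 0.9944.

0.9944c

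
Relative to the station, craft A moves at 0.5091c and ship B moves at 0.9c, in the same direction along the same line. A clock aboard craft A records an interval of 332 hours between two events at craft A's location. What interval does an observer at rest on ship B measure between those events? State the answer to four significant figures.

479.5 hours

Transform craft A's velocity into ship B's frame: (0.5091 − 0.9)/(1 − 0.5091·0.9) = −0.3909/0.54181, so the relative speed is 0.72147c.
γ for this relative speed: γ = 1/√(1 − 0.520519) = 1.4442.
Craft A's interval is proper; time dilation gives Δt_B = γΔτ = 1.4442 × 332 hours = 479.5 hours.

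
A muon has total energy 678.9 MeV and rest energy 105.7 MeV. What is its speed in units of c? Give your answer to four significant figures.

0.9878c

Total energy E = γmc² gives γ = 678.9/105.7 = 6.4229.
Hence β = √(1 − 1/γ²) = √(1 − 0.0242403) = √0.9757597 = 0.9878.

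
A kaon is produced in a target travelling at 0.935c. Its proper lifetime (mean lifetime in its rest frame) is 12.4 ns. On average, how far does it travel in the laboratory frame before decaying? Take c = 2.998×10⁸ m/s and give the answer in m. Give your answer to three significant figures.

With β = 0.935, γ = 1/√(1 − 0.935²) = 1/√0.125775 = 2.8197.
Lab-frame lifetime: Δt = γτ = 2.8197 × 12.4 ns = 34.964 ns.
Distance: d = vΔt = 0.935 × 2.998×10⁸ m/s × 3.4964×10^-8 s = 9.80 m.

9.80 m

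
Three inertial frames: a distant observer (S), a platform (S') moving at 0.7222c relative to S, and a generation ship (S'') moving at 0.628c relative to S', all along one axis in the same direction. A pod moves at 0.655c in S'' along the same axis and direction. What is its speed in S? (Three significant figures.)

0.985c

Compose velocities in two stages. Stage 1 (into S'): u₁ = (0.655+0.628)/(1+0.655×0.628) = 0.90907.
Stage 2 (into S): u = (0.90907+0.7222)/(1+0.90907×0.7222) = 0.98475, so the speed is 0.985c.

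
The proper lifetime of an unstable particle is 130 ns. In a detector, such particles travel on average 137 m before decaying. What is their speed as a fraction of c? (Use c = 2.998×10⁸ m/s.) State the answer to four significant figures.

0.9618c

Let x = d/(cτ) = 137.0 m / (2.998×10⁸ m/s × 1.300×10^-7 s) = 3.5152. Since d = βγcτ, x = βγ = β/√(1−β²).
Solving: β² = x²/(1+x²) = 12.3566/13.3566 = 0.925131, so β = 0.9618.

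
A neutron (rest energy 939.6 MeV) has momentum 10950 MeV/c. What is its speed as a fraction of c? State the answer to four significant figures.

0.9963c

βγ = pc/(mc²) = 10950/939.6 = 11.654.
Since γ² = 1 + (βγ)² = 136.816, γ = √136.816 = 11.6968, and β = (βγ)/γ = 11.654/11.6968 = 0.9963.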